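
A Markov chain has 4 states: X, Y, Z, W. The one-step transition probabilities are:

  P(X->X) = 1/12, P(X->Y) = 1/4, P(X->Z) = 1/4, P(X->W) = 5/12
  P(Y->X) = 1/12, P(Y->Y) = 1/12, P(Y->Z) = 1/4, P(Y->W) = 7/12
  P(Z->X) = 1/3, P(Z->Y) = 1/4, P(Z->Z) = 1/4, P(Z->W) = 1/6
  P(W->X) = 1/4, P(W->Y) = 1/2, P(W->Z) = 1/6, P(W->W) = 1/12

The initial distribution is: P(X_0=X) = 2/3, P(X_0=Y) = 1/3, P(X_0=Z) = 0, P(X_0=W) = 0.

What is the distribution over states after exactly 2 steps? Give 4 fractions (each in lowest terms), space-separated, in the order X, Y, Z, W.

Answer: 97/432 145/432 91/432 11/48

Derivation:
Propagating the distribution step by step (d_{t+1} = d_t * P):
d_0 = (X=2/3, Y=1/3, Z=0, W=0)
  d_1[X] = 2/3*1/12 + 1/3*1/12 + 0*1/3 + 0*1/4 = 1/12
  d_1[Y] = 2/3*1/4 + 1/3*1/12 + 0*1/4 + 0*1/2 = 7/36
  d_1[Z] = 2/3*1/4 + 1/3*1/4 + 0*1/4 + 0*1/6 = 1/4
  d_1[W] = 2/3*5/12 + 1/3*7/12 + 0*1/6 + 0*1/12 = 17/36
d_1 = (X=1/12, Y=7/36, Z=1/4, W=17/36)
  d_2[X] = 1/12*1/12 + 7/36*1/12 + 1/4*1/3 + 17/36*1/4 = 97/432
  d_2[Y] = 1/12*1/4 + 7/36*1/12 + 1/4*1/4 + 17/36*1/2 = 145/432
  d_2[Z] = 1/12*1/4 + 7/36*1/4 + 1/4*1/4 + 17/36*1/6 = 91/432
  d_2[W] = 1/12*5/12 + 7/36*7/12 + 1/4*1/6 + 17/36*1/12 = 11/48
d_2 = (X=97/432, Y=145/432, Z=91/432, W=11/48)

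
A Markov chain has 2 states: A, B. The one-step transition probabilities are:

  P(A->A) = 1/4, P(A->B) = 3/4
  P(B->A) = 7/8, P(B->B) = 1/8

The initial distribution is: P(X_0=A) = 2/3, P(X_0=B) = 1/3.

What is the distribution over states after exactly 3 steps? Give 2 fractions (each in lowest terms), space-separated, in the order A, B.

Propagating the distribution step by step (d_{t+1} = d_t * P):
d_0 = (A=2/3, B=1/3)
  d_1[A] = 2/3*1/4 + 1/3*7/8 = 11/24
  d_1[B] = 2/3*3/4 + 1/3*1/8 = 13/24
d_1 = (A=11/24, B=13/24)
  d_2[A] = 11/24*1/4 + 13/24*7/8 = 113/192
  d_2[B] = 11/24*3/4 + 13/24*1/8 = 79/192
d_2 = (A=113/192, B=79/192)
  d_3[A] = 113/192*1/4 + 79/192*7/8 = 779/1536
  d_3[B] = 113/192*3/4 + 79/192*1/8 = 757/1536
d_3 = (A=779/1536, B=757/1536)

Answer: 779/1536 757/1536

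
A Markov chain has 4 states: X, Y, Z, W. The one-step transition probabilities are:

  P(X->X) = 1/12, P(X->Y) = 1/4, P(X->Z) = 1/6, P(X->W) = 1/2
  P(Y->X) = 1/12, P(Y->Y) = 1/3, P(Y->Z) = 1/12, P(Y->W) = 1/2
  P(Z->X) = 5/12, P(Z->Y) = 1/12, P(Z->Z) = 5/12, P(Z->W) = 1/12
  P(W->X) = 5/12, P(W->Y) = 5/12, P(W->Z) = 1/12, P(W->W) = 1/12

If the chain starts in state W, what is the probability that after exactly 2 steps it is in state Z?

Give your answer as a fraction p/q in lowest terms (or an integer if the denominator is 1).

Answer: 7/48

Derivation:
Computing P^2 by repeated multiplication:
P^1 =
  X: [1/12, 1/4, 1/6, 1/2]
  Y: [1/12, 1/3, 1/12, 1/2]
  Z: [5/12, 1/12, 5/12, 1/12]
  W: [5/12, 5/12, 1/12, 1/12]
P^2 =
  X: [11/36, 47/144, 7/48, 2/9]
  Y: [5/18, 25/72, 17/144, 37/144]
  Z: [1/4, 29/144, 37/144, 7/24]
  W: [5/36, 41/144, 7/48, 31/72]

(P^2)[W -> Z] = 7/48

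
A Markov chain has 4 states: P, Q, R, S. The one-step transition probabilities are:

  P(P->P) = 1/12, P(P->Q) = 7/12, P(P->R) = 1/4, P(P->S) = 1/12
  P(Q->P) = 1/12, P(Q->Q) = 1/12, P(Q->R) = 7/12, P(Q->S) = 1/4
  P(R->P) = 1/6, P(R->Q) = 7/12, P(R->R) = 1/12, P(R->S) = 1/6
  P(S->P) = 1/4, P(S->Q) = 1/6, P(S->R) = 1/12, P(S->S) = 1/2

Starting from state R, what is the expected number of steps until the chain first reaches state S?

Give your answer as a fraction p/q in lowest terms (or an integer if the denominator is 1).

Let h_i = expected steps to first reach S from state i.
Boundary: h_S = 0.
First-step equations for the other states:
  h_P = 1 + 1/12*h_P + 7/12*h_Q + 1/4*h_R + 1/12*h_S
  h_Q = 1 + 1/12*h_P + 1/12*h_Q + 7/12*h_R + 1/4*h_S
  h_R = 1 + 1/6*h_P + 7/12*h_Q + 1/12*h_R + 1/6*h_S

Substituting h_S = 0 and rearranging gives the linear system (I - Q) h = 1:
  [11/12, -7/12, -1/4] . (h_P, h_Q, h_R) = 1
  [-1/12, 11/12, -7/12] . (h_P, h_Q, h_R) = 1
  [-1/6, -7/12, 11/12] . (h_P, h_Q, h_R) = 1

Solving yields:
  h_P = 1512/265
  h_Q = 264/53
  h_R = 1404/265

Starting state is R, so the expected hitting time is h_R = 1404/265.

Answer: 1404/265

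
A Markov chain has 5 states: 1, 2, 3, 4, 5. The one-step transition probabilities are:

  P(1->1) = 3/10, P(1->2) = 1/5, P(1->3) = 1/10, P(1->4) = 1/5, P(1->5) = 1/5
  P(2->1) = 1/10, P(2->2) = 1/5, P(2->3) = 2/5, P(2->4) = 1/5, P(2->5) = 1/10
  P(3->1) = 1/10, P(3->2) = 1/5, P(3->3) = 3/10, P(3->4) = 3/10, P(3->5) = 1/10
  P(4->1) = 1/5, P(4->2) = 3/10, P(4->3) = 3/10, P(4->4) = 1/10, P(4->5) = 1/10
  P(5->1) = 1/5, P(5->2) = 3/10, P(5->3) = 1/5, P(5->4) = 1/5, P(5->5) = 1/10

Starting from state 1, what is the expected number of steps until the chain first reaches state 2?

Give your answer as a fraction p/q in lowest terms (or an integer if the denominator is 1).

Answer: 9580/2247

Derivation:
Let h_i = expected steps to first reach 2 from state i.
Boundary: h_2 = 0.
First-step equations for the other states:
  h_1 = 1 + 3/10*h_1 + 1/5*h_2 + 1/10*h_3 + 1/5*h_4 + 1/5*h_5
  h_3 = 1 + 1/10*h_1 + 1/5*h_2 + 3/10*h_3 + 3/10*h_4 + 1/10*h_5
  h_4 = 1 + 1/5*h_1 + 3/10*h_2 + 3/10*h_3 + 1/10*h_4 + 1/10*h_5
  h_5 = 1 + 1/5*h_1 + 3/10*h_2 + 1/5*h_3 + 1/5*h_4 + 1/10*h_5

Substituting h_2 = 0 and rearranging gives the linear system (I - Q) h = 1:
  [7/10, -1/10, -1/5, -1/5] . (h_1, h_3, h_4, h_5) = 1
  [-1/10, 7/10, -3/10, -1/10] . (h_1, h_3, h_4, h_5) = 1
  [-1/5, -3/10, 9/10, -1/10] . (h_1, h_3, h_4, h_5) = 1
  [-1/5, -1/5, -1/5, 9/10] . (h_1, h_3, h_4, h_5) = 1

Solving yields:
  h_1 = 9580/2247
  h_3 = 1370/321
  h_4 = 2930/749
  h_5 = 8710/2247

Starting state is 1, so the expected hitting time is h_1 = 9580/2247.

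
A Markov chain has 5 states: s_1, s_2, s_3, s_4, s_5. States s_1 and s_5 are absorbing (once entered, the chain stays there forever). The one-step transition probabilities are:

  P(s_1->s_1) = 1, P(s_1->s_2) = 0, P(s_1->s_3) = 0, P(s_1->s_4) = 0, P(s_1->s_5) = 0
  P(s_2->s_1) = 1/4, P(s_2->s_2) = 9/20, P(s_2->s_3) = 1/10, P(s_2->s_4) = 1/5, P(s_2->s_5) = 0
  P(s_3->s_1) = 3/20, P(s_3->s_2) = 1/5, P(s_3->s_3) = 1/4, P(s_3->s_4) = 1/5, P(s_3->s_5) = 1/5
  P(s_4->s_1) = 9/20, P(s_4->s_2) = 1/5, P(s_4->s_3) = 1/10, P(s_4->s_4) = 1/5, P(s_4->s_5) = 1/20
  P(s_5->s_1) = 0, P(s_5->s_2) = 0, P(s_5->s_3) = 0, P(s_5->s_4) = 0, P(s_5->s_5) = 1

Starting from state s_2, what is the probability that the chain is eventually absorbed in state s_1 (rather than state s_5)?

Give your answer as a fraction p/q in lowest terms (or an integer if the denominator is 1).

Let a_i = P(absorbed in s_1 | start in state i).
Boundary conditions: a_s_1 = 1, a_s_5 = 0.
For each transient state i, a_i = sum_j P(i->j) * a_j:
  a_s_2 = 1/4*a_s_1 + 9/20*a_s_2 + 1/10*a_s_3 + 1/5*a_s_4 + 0*a_s_5
  a_s_3 = 3/20*a_s_1 + 1/5*a_s_2 + 1/4*a_s_3 + 1/5*a_s_4 + 1/5*a_s_5
  a_s_4 = 9/20*a_s_1 + 1/5*a_s_2 + 1/10*a_s_3 + 1/5*a_s_4 + 1/20*a_s_5

Substituting a_s_1 = 1 and a_s_5 = 0, rearrange to (I - Q) a = r where r[i] = P(i -> s_1):
  [11/20, -1/10, -1/5] . (a_s_2, a_s_3, a_s_4) = 1/4
  [-1/5, 3/4, -1/5] . (a_s_2, a_s_3, a_s_4) = 3/20
  [-1/5, -1/10, 4/5] . (a_s_2, a_s_3, a_s_4) = 9/20

Solving yields:
  a_s_2 = 473/530
  a_s_3 = 71/106
  a_s_4 = 1843/2120

Starting state is s_2, so the absorption probability is a_s_2 = 473/530.

Answer: 473/530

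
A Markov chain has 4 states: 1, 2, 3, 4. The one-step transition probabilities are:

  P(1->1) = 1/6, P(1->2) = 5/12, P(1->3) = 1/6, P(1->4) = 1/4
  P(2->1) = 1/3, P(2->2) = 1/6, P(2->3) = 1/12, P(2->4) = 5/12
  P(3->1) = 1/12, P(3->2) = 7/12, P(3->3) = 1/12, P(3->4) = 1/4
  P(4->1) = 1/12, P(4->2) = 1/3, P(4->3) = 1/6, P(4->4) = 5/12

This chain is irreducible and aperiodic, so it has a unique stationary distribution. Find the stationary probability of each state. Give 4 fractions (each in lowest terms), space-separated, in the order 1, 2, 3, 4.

Answer: 359/1996 651/1996 257/1996 729/1996

Derivation:
The stationary distribution satisfies pi = pi * P, i.e.:
  pi_1 = 1/6*pi_1 + 1/3*pi_2 + 1/12*pi_3 + 1/12*pi_4
  pi_2 = 5/12*pi_1 + 1/6*pi_2 + 7/12*pi_3 + 1/3*pi_4
  pi_3 = 1/6*pi_1 + 1/12*pi_2 + 1/12*pi_3 + 1/6*pi_4
  pi_4 = 1/4*pi_1 + 5/12*pi_2 + 1/4*pi_3 + 5/12*pi_4
with normalization: pi_1 + pi_2 + pi_3 + pi_4 = 1.

Using the first 3 balance equations plus normalization, the linear system A*pi = b is:
  [-5/6, 1/3, 1/12, 1/12] . pi = 0
  [5/12, -5/6, 7/12, 1/3] . pi = 0
  [1/6, 1/12, -11/12, 1/6] . pi = 0
  [1, 1, 1, 1] . pi = 1

Solving yields:
  pi_1 = 359/1996
  pi_2 = 651/1996
  pi_3 = 257/1996
  pi_4 = 729/1996

Verification (pi * P):
  359/1996*1/6 + 651/1996*1/3 + 257/1996*1/12 + 729/1996*1/12 = 359/1996 = pi_1  (ok)
  359/1996*5/12 + 651/1996*1/6 + 257/1996*7/12 + 729/1996*1/3 = 651/1996 = pi_2  (ok)
  359/1996*1/6 + 651/1996*1/12 + 257/1996*1/12 + 729/1996*1/6 = 257/1996 = pi_3  (ok)
  359/1996*1/4 + 651/1996*5/12 + 257/1996*1/4 + 729/1996*5/12 = 729/1996 = pi_4  (ok)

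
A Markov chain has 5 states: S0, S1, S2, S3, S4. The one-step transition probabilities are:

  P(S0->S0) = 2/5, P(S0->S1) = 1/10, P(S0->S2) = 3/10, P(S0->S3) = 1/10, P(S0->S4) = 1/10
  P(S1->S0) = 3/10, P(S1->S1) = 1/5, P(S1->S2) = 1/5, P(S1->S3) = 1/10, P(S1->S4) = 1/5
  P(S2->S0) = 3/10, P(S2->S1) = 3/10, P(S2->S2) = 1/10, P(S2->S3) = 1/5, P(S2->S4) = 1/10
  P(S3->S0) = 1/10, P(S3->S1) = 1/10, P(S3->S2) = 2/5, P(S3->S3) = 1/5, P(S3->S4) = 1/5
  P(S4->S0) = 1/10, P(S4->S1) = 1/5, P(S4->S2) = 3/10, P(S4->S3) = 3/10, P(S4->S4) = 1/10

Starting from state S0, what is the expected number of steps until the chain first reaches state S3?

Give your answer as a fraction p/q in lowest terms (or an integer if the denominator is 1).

Answer: 34/5

Derivation:
Let h_i = expected steps to first reach S3 from state i.
Boundary: h_S3 = 0.
First-step equations for the other states:
  h_S0 = 1 + 2/5*h_S0 + 1/10*h_S1 + 3/10*h_S2 + 1/10*h_S3 + 1/10*h_S4
  h_S1 = 1 + 3/10*h_S0 + 1/5*h_S1 + 1/5*h_S2 + 1/10*h_S3 + 1/5*h_S4
  h_S2 = 1 + 3/10*h_S0 + 3/10*h_S1 + 1/10*h_S2 + 1/5*h_S3 + 1/10*h_S4
  h_S4 = 1 + 1/10*h_S0 + 1/5*h_S1 + 3/10*h_S2 + 3/10*h_S3 + 1/10*h_S4

Substituting h_S3 = 0 and rearranging gives the linear system (I - Q) h = 1:
  [3/5, -1/10, -3/10, -1/10] . (h_S0, h_S1, h_S2, h_S4) = 1
  [-3/10, 4/5, -1/5, -1/5] . (h_S0, h_S1, h_S2, h_S4) = 1
  [-3/10, -3/10, 9/10, -1/10] . (h_S0, h_S1, h_S2, h_S4) = 1
  [-1/10, -1/5, -3/10, 9/10] . (h_S0, h_S1, h_S2, h_S4) = 1

Solving yields:
  h_S0 = 34/5
  h_S1 = 537/80
  h_S2 = 199/32
  h_S4 = 869/160

Starting state is S0, so the expected hitting time is h_S0 = 34/5.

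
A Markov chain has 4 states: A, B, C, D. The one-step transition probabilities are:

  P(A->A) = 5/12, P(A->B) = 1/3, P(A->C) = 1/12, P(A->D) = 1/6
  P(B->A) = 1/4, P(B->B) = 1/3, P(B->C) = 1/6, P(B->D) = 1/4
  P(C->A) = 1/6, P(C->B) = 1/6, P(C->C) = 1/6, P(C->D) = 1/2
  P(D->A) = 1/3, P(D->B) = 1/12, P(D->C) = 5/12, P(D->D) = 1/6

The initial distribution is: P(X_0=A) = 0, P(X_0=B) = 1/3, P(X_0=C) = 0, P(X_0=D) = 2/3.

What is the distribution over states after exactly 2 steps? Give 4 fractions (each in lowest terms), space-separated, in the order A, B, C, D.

Answer: 125/432 11/48 41/216 7/24

Derivation:
Propagating the distribution step by step (d_{t+1} = d_t * P):
d_0 = (A=0, B=1/3, C=0, D=2/3)
  d_1[A] = 0*5/12 + 1/3*1/4 + 0*1/6 + 2/3*1/3 = 11/36
  d_1[B] = 0*1/3 + 1/3*1/3 + 0*1/6 + 2/3*1/12 = 1/6
  d_1[C] = 0*1/12 + 1/3*1/6 + 0*1/6 + 2/3*5/12 = 1/3
  d_1[D] = 0*1/6 + 1/3*1/4 + 0*1/2 + 2/3*1/6 = 7/36
d_1 = (A=11/36, B=1/6, C=1/3, D=7/36)
  d_2[A] = 11/36*5/12 + 1/6*1/4 + 1/3*1/6 + 7/36*1/3 = 125/432
  d_2[B] = 11/36*1/3 + 1/6*1/3 + 1/3*1/6 + 7/36*1/12 = 11/48
  d_2[C] = 11/36*1/12 + 1/6*1/6 + 1/3*1/6 + 7/36*5/12 = 41/216
  d_2[D] = 11/36*1/6 + 1/6*1/4 + 1/3*1/2 + 7/36*1/6 = 7/24
d_2 = (A=125/432, B=11/48, C=41/216, D=7/24)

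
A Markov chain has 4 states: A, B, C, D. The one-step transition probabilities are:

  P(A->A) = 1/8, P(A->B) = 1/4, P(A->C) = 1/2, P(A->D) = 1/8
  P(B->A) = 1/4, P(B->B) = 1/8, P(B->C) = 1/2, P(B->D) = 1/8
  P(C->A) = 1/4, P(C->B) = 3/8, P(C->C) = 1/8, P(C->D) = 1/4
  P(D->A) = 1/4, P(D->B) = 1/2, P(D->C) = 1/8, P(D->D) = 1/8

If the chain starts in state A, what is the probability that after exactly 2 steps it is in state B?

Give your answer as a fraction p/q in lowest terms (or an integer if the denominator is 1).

Computing P^2 by repeated multiplication:
P^1 =
  A: [1/8, 1/4, 1/2, 1/8]
  B: [1/4, 1/8, 1/2, 1/8]
  C: [1/4, 3/8, 1/8, 1/4]
  D: [1/4, 1/2, 1/8, 1/8]
P^2 =
  A: [15/64, 5/16, 17/64, 3/16]
  B: [7/32, 21/64, 17/64, 3/16]
  C: [7/32, 9/32, 23/64, 9/64]
  D: [7/32, 15/64, 13/32, 9/64]

(P^2)[A -> B] = 5/16

Answer: 5/16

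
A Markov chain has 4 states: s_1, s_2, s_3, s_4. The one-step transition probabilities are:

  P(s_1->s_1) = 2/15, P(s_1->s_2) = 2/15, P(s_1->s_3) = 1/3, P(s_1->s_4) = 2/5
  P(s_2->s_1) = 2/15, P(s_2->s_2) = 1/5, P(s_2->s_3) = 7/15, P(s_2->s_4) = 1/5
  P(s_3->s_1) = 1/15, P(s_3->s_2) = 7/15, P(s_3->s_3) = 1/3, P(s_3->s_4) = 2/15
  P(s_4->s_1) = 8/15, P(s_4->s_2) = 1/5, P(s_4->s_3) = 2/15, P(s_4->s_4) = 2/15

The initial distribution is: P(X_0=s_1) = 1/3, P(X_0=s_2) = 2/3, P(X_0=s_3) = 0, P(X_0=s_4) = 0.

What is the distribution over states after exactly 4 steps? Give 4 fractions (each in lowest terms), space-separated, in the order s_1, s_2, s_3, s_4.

Answer: 29593/151875 1562/5625 49648/151875 6092/30375

Derivation:
Propagating the distribution step by step (d_{t+1} = d_t * P):
d_0 = (s_1=1/3, s_2=2/3, s_3=0, s_4=0)
  d_1[s_1] = 1/3*2/15 + 2/3*2/15 + 0*1/15 + 0*8/15 = 2/15
  d_1[s_2] = 1/3*2/15 + 2/3*1/5 + 0*7/15 + 0*1/5 = 8/45
  d_1[s_3] = 1/3*1/3 + 2/3*7/15 + 0*1/3 + 0*2/15 = 19/45
  d_1[s_4] = 1/3*2/5 + 2/3*1/5 + 0*2/15 + 0*2/15 = 4/15
d_1 = (s_1=2/15, s_2=8/45, s_3=19/45, s_4=4/15)
  d_2[s_1] = 2/15*2/15 + 8/45*2/15 + 19/45*1/15 + 4/15*8/15 = 143/675
  d_2[s_2] = 2/15*2/15 + 8/45*1/5 + 19/45*7/15 + 4/15*1/5 = 41/135
  d_2[s_3] = 2/15*1/3 + 8/45*7/15 + 19/45*1/3 + 4/15*2/15 = 41/135
  d_2[s_4] = 2/15*2/5 + 8/45*1/5 + 19/45*2/15 + 4/15*2/15 = 122/675
d_2 = (s_1=143/675, s_2=41/135, s_3=41/135, s_4=122/675)
  d_3[s_1] = 143/675*2/15 + 41/135*2/15 + 41/135*1/15 + 122/675*8/15 = 1877/10125
  d_3[s_2] = 143/675*2/15 + 41/135*1/5 + 41/135*7/15 + 122/675*1/5 = 2702/10125
  d_3[s_3] = 143/675*1/3 + 41/135*7/15 + 41/135*1/3 + 122/675*2/15 = 3419/10125
  d_3[s_4] = 143/675*2/5 + 41/135*1/5 + 41/135*2/15 + 122/675*2/15 = 709/3375
d_3 = (s_1=1877/10125, s_2=2702/10125, s_3=3419/10125, s_4=709/3375)
  d_4[s_1] = 1877/10125*2/15 + 2702/10125*2/15 + 3419/10125*1/15 + 709/3375*8/15 = 29593/151875
  d_4[s_2] = 1877/10125*2/15 + 2702/10125*1/5 + 3419/10125*7/15 + 709/3375*1/5 = 1562/5625
  d_4[s_3] = 1877/10125*1/3 + 2702/10125*7/15 + 3419/10125*1/3 + 709/3375*2/15 = 49648/151875
  d_4[s_4] = 1877/10125*2/5 + 2702/10125*1/5 + 3419/10125*2/15 + 709/3375*2/15 = 6092/30375
d_4 = (s_1=29593/151875, s_2=1562/5625, s_3=49648/151875, s_4=6092/30375)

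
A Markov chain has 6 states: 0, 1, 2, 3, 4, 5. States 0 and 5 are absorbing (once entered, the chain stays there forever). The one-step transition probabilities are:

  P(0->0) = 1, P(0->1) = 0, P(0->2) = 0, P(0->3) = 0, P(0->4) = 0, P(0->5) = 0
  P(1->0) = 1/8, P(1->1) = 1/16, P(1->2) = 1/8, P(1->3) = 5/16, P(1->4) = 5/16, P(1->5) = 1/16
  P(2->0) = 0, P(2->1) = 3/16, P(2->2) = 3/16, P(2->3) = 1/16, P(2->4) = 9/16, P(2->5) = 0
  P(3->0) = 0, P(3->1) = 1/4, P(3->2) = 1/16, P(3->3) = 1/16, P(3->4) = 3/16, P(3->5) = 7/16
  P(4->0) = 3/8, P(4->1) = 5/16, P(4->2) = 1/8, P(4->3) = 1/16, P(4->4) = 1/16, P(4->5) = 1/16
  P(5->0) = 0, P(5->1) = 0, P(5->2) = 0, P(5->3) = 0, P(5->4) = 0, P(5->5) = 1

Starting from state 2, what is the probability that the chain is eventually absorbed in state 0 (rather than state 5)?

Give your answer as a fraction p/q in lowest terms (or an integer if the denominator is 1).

Answer: 999/1576

Derivation:
Let a_i = P(absorbed in 0 | start in state i).
Boundary conditions: a_0 = 1, a_5 = 0.
For each transient state i, a_i = sum_j P(i->j) * a_j:
  a_1 = 1/8*a_0 + 1/16*a_1 + 1/8*a_2 + 5/16*a_3 + 5/16*a_4 + 1/16*a_5
  a_2 = 0*a_0 + 3/16*a_1 + 3/16*a_2 + 1/16*a_3 + 9/16*a_4 + 0*a_5
  a_3 = 0*a_0 + 1/4*a_1 + 1/16*a_2 + 1/16*a_3 + 3/16*a_4 + 7/16*a_5
  a_4 = 3/8*a_0 + 5/16*a_1 + 1/8*a_2 + 1/16*a_3 + 1/16*a_4 + 1/16*a_5

Substituting a_0 = 1 and a_5 = 0, rearrange to (I - Q) a = r where r[i] = P(i -> 0):
  [15/16, -1/8, -5/16, -5/16] . (a_1, a_2, a_3, a_4) = 1/8
  [-3/16, 13/16, -1/16, -9/16] . (a_1, a_2, a_3, a_4) = 0
  [-1/4, -1/16, 15/16, -3/16] . (a_1, a_2, a_3, a_4) = 0
  [-5/16, -1/8, -1/16, 15/16] . (a_1, a_2, a_3, a_4) = 3/8

Solving yields:
  a_1 = 1761/3152
  a_2 = 999/1576
  a_3 = 2079/6304
  a_4 = 4367/6304

Starting state is 2, so the absorption probability is a_2 = 999/1576.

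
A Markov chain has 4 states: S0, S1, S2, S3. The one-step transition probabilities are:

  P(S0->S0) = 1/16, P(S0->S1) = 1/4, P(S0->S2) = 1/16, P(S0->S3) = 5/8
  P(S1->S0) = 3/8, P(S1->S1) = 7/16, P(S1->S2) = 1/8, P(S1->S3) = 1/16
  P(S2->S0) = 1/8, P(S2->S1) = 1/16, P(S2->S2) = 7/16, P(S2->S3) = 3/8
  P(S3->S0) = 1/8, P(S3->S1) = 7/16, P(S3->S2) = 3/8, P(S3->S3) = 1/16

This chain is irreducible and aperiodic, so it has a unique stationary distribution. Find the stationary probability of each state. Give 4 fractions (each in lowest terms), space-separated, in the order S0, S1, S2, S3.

Answer: 59/311 381/1244 238/933 929/3732

Derivation:
The stationary distribution satisfies pi = pi * P, i.e.:
  pi_S0 = 1/16*pi_S0 + 3/8*pi_S1 + 1/8*pi_S2 + 1/8*pi_S3
  pi_S1 = 1/4*pi_S0 + 7/16*pi_S1 + 1/16*pi_S2 + 7/16*pi_S3
  pi_S2 = 1/16*pi_S0 + 1/8*pi_S1 + 7/16*pi_S2 + 3/8*pi_S3
  pi_S3 = 5/8*pi_S0 + 1/16*pi_S1 + 3/8*pi_S2 + 1/16*pi_S3
with normalization: pi_S0 + pi_S1 + pi_S2 + pi_S3 = 1.

Using the first 3 balance equations plus normalization, the linear system A*pi = b is:
  [-15/16, 3/8, 1/8, 1/8] . pi = 0
  [1/4, -9/16, 1/16, 7/16] . pi = 0
  [1/16, 1/8, -9/16, 3/8] . pi = 0
  [1, 1, 1, 1] . pi = 1

Solving yields:
  pi_S0 = 59/311
  pi_S1 = 381/1244
  pi_S2 = 238/933
  pi_S3 = 929/3732

Verification (pi * P):
  59/311*1/16 + 381/1244*3/8 + 238/933*1/8 + 929/3732*1/8 = 59/311 = pi_S0  (ok)
  59/311*1/4 + 381/1244*7/16 + 238/933*1/16 + 929/3732*7/16 = 381/1244 = pi_S1  (ok)
  59/311*1/16 + 381/1244*1/8 + 238/933*7/16 + 929/3732*3/8 = 238/933 = pi_S2  (ok)
  59/311*5/8 + 381/1244*1/16 + 238/933*3/8 + 929/3732*1/16 = 929/3732 = pi_S3  (ok)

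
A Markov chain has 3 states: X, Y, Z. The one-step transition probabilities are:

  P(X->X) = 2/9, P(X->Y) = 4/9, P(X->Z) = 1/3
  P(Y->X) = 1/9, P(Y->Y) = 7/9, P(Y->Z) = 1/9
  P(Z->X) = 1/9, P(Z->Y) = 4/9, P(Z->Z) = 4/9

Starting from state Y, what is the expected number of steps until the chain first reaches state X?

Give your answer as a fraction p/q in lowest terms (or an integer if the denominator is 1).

Let h_i = expected steps to first reach X from state i.
Boundary: h_X = 0.
First-step equations for the other states:
  h_Y = 1 + 1/9*h_X + 7/9*h_Y + 1/9*h_Z
  h_Z = 1 + 1/9*h_X + 4/9*h_Y + 4/9*h_Z

Substituting h_X = 0 and rearranging gives the linear system (I - Q) h = 1:
  [2/9, -1/9] . (h_Y, h_Z) = 1
  [-4/9, 5/9] . (h_Y, h_Z) = 1

Solving yields:
  h_Y = 9
  h_Z = 9

Starting state is Y, so the expected hitting time is h_Y = 9.

Answer: 9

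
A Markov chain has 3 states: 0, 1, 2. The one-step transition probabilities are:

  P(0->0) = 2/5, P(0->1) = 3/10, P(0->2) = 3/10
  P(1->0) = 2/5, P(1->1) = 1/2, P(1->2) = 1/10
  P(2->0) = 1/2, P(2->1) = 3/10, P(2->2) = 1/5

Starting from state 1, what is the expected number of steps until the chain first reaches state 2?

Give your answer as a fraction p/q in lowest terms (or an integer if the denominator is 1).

Answer: 50/9

Derivation:
Let h_i = expected steps to first reach 2 from state i.
Boundary: h_2 = 0.
First-step equations for the other states:
  h_0 = 1 + 2/5*h_0 + 3/10*h_1 + 3/10*h_2
  h_1 = 1 + 2/5*h_0 + 1/2*h_1 + 1/10*h_2

Substituting h_2 = 0 and rearranging gives the linear system (I - Q) h = 1:
  [3/5, -3/10] . (h_0, h_1) = 1
  [-2/5, 1/2] . (h_0, h_1) = 1

Solving yields:
  h_0 = 40/9
  h_1 = 50/9

Starting state is 1, so the expected hitting time is h_1 = 50/9.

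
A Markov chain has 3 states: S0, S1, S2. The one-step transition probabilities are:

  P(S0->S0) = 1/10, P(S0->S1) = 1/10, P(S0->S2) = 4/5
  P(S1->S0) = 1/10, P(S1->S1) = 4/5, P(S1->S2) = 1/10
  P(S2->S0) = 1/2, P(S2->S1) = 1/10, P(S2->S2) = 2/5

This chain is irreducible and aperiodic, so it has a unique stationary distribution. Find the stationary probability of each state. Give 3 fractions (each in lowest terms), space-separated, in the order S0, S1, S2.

The stationary distribution satisfies pi = pi * P, i.e.:
  pi_S0 = 1/10*pi_S0 + 1/10*pi_S1 + 1/2*pi_S2
  pi_S1 = 1/10*pi_S0 + 4/5*pi_S1 + 1/10*pi_S2
  pi_S2 = 4/5*pi_S0 + 1/10*pi_S1 + 2/5*pi_S2
with normalization: pi_S0 + pi_S1 + pi_S2 = 1.

Using the first 2 balance equations plus normalization, the linear system A*pi = b is:
  [-9/10, 1/10, 1/2] . pi = 0
  [1/10, -1/5, 1/10] . pi = 0
  [1, 1, 1] . pi = 1

Solving yields:
  pi_S0 = 11/42
  pi_S1 = 1/3
  pi_S2 = 17/42

Verification (pi * P):
  11/42*1/10 + 1/3*1/10 + 17/42*1/2 = 11/42 = pi_S0  (ok)
  11/42*1/10 + 1/3*4/5 + 17/42*1/10 = 1/3 = pi_S1  (ok)
  11/42*4/5 + 1/3*1/10 + 17/42*2/5 = 17/42 = pi_S2  (ok)

Answer: 11/42 1/3 17/42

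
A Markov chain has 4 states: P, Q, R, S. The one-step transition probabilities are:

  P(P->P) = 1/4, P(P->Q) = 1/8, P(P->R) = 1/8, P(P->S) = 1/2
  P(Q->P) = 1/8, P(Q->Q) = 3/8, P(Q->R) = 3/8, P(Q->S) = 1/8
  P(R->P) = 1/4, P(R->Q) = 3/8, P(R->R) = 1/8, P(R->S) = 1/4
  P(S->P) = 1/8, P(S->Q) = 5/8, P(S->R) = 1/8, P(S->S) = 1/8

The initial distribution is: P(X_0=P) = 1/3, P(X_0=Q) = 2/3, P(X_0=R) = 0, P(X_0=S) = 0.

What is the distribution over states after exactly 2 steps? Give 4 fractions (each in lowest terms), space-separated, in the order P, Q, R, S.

Propagating the distribution step by step (d_{t+1} = d_t * P):
d_0 = (P=1/3, Q=2/3, R=0, S=0)
  d_1[P] = 1/3*1/4 + 2/3*1/8 + 0*1/4 + 0*1/8 = 1/6
  d_1[Q] = 1/3*1/8 + 2/3*3/8 + 0*3/8 + 0*5/8 = 7/24
  d_1[R] = 1/3*1/8 + 2/3*3/8 + 0*1/8 + 0*1/8 = 7/24
  d_1[S] = 1/3*1/2 + 2/3*1/8 + 0*1/4 + 0*1/8 = 1/4
d_1 = (P=1/6, Q=7/24, R=7/24, S=1/4)
  d_2[P] = 1/6*1/4 + 7/24*1/8 + 7/24*1/4 + 1/4*1/8 = 35/192
  d_2[Q] = 1/6*1/8 + 7/24*3/8 + 7/24*3/8 + 1/4*5/8 = 19/48
  d_2[R] = 1/6*1/8 + 7/24*3/8 + 7/24*1/8 + 1/4*1/8 = 19/96
  d_2[S] = 1/6*1/2 + 7/24*1/8 + 7/24*1/4 + 1/4*1/8 = 43/192
d_2 = (P=35/192, Q=19/48, R=19/96, S=43/192)

Answer: 35/192 19/48 19/96 43/192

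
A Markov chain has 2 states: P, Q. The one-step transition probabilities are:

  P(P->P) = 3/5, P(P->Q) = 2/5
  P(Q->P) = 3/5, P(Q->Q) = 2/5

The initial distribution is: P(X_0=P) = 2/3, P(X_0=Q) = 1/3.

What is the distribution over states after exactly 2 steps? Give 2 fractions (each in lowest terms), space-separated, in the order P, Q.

Propagating the distribution step by step (d_{t+1} = d_t * P):
d_0 = (P=2/3, Q=1/3)
  d_1[P] = 2/3*3/5 + 1/3*3/5 = 3/5
  d_1[Q] = 2/3*2/5 + 1/3*2/5 = 2/5
d_1 = (P=3/5, Q=2/5)
  d_2[P] = 3/5*3/5 + 2/5*3/5 = 3/5
  d_2[Q] = 3/5*2/5 + 2/5*2/5 = 2/5
d_2 = (P=3/5, Q=2/5)

Answer: 3/5 2/5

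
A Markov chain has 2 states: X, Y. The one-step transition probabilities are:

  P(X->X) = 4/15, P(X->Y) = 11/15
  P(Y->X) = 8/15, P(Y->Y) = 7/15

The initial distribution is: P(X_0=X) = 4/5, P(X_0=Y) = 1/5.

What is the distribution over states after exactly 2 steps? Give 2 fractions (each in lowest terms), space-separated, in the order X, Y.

Propagating the distribution step by step (d_{t+1} = d_t * P):
d_0 = (X=4/5, Y=1/5)
  d_1[X] = 4/5*4/15 + 1/5*8/15 = 8/25
  d_1[Y] = 4/5*11/15 + 1/5*7/15 = 17/25
d_1 = (X=8/25, Y=17/25)
  d_2[X] = 8/25*4/15 + 17/25*8/15 = 56/125
  d_2[Y] = 8/25*11/15 + 17/25*7/15 = 69/125
d_2 = (X=56/125, Y=69/125)

Answer: 56/125 69/125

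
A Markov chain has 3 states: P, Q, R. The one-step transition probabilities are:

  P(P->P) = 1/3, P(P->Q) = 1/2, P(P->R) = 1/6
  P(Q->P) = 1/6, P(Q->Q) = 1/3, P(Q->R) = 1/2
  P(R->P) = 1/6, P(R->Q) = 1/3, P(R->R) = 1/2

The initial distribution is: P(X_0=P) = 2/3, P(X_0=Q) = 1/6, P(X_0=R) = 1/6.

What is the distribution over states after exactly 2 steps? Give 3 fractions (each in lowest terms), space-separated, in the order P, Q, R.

Propagating the distribution step by step (d_{t+1} = d_t * P):
d_0 = (P=2/3, Q=1/6, R=1/6)
  d_1[P] = 2/3*1/3 + 1/6*1/6 + 1/6*1/6 = 5/18
  d_1[Q] = 2/3*1/2 + 1/6*1/3 + 1/6*1/3 = 4/9
  d_1[R] = 2/3*1/6 + 1/6*1/2 + 1/6*1/2 = 5/18
d_1 = (P=5/18, Q=4/9, R=5/18)
  d_2[P] = 5/18*1/3 + 4/9*1/6 + 5/18*1/6 = 23/108
  d_2[Q] = 5/18*1/2 + 4/9*1/3 + 5/18*1/3 = 41/108
  d_2[R] = 5/18*1/6 + 4/9*1/2 + 5/18*1/2 = 11/27
d_2 = (P=23/108, Q=41/108, R=11/27)

Answer: 23/108 41/108 11/27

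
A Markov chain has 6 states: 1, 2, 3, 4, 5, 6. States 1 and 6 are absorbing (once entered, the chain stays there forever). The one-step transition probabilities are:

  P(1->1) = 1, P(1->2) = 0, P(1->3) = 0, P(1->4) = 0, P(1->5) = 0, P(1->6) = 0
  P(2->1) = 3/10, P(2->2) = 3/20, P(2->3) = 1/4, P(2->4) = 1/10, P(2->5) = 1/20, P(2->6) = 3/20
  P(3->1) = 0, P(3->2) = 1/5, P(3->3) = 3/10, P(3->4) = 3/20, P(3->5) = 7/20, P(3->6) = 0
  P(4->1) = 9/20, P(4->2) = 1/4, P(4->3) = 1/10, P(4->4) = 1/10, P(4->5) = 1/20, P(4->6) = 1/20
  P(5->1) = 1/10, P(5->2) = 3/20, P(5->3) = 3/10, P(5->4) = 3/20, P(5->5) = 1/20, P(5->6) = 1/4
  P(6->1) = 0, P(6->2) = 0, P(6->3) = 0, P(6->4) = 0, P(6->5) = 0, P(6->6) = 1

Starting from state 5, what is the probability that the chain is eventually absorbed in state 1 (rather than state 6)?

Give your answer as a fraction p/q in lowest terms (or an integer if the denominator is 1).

Answer: 8793/16651

Derivation:
Let a_i = P(absorbed in 1 | start in state i).
Boundary conditions: a_1 = 1, a_6 = 0.
For each transient state i, a_i = sum_j P(i->j) * a_j:
  a_2 = 3/10*a_1 + 3/20*a_2 + 1/4*a_3 + 1/10*a_4 + 1/20*a_5 + 3/20*a_6
  a_3 = 0*a_1 + 1/5*a_2 + 3/10*a_3 + 3/20*a_4 + 7/20*a_5 + 0*a_6
  a_4 = 9/20*a_1 + 1/4*a_2 + 1/10*a_3 + 1/10*a_4 + 1/20*a_5 + 1/20*a_6
  a_5 = 1/10*a_1 + 3/20*a_2 + 3/10*a_3 + 3/20*a_4 + 1/20*a_5 + 1/4*a_6

Substituting a_1 = 1 and a_6 = 0, rearrange to (I - Q) a = r where r[i] = P(i -> 1):
  [17/20, -1/4, -1/10, -1/20] . (a_2, a_3, a_4, a_5) = 3/10
  [-1/5, 7/10, -3/20, -7/20] . (a_2, a_3, a_4, a_5) = 0
  [-1/4, -1/10, 9/10, -1/20] . (a_2, a_3, a_4, a_5) = 9/20
  [-3/20, -3/10, -3/20, 19/20] . (a_2, a_3, a_4, a_5) = 1/10

Solving yields:
  a_2 = 32872/49953
  a_3 = 30941/49953
  a_4 = 39011/49953
  a_5 = 8793/16651

Starting state is 5, so the absorption probability is a_5 = 8793/16651.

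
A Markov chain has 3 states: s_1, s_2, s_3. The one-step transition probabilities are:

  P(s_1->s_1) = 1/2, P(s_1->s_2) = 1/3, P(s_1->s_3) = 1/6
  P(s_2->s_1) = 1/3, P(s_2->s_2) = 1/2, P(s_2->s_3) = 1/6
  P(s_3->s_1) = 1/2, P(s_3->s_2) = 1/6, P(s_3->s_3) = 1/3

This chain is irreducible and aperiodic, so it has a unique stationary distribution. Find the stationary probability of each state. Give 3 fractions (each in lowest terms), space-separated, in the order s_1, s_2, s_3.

Answer: 11/25 9/25 1/5

Derivation:
The stationary distribution satisfies pi = pi * P, i.e.:
  pi_s_1 = 1/2*pi_s_1 + 1/3*pi_s_2 + 1/2*pi_s_3
  pi_s_2 = 1/3*pi_s_1 + 1/2*pi_s_2 + 1/6*pi_s_3
  pi_s_3 = 1/6*pi_s_1 + 1/6*pi_s_2 + 1/3*pi_s_3
with normalization: pi_s_1 + pi_s_2 + pi_s_3 = 1.

Using the first 2 balance equations plus normalization, the linear system A*pi = b is:
  [-1/2, 1/3, 1/2] . pi = 0
  [1/3, -1/2, 1/6] . pi = 0
  [1, 1, 1] . pi = 1

Solving yields:
  pi_s_1 = 11/25
  pi_s_2 = 9/25
  pi_s_3 = 1/5

Verification (pi * P):
  11/25*1/2 + 9/25*1/3 + 1/5*1/2 = 11/25 = pi_s_1  (ok)
  11/25*1/3 + 9/25*1/2 + 1/5*1/6 = 9/25 = pi_s_2  (ok)
  11/25*1/6 + 9/25*1/6 + 1/5*1/3 = 1/5 = pi_s_3  (ok)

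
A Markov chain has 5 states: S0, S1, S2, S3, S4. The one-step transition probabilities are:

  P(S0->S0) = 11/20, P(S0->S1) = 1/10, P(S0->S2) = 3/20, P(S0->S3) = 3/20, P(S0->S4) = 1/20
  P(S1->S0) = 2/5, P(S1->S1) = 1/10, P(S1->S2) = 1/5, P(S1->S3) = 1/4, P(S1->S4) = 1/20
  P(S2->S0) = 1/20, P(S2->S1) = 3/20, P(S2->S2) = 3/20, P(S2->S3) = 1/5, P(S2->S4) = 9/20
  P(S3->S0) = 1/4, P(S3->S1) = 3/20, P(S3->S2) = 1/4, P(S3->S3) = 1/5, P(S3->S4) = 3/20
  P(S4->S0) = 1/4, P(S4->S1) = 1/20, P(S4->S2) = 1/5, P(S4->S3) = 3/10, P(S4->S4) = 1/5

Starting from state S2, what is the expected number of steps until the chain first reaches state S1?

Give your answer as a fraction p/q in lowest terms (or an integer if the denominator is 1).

Let h_i = expected steps to first reach S1 from state i.
Boundary: h_S1 = 0.
First-step equations for the other states:
  h_S0 = 1 + 11/20*h_S0 + 1/10*h_S1 + 3/20*h_S2 + 3/20*h_S3 + 1/20*h_S4
  h_S2 = 1 + 1/20*h_S0 + 3/20*h_S1 + 3/20*h_S2 + 1/5*h_S3 + 9/20*h_S4
  h_S3 = 1 + 1/4*h_S0 + 3/20*h_S1 + 1/4*h_S2 + 1/5*h_S3 + 3/20*h_S4
  h_S4 = 1 + 1/4*h_S0 + 1/20*h_S1 + 1/5*h_S2 + 3/10*h_S3 + 1/5*h_S4

Substituting h_S1 = 0 and rearranging gives the linear system (I - Q) h = 1:
  [9/20, -3/20, -3/20, -1/20] . (h_S0, h_S2, h_S3, h_S4) = 1
  [-1/20, 17/20, -1/5, -9/20] . (h_S0, h_S2, h_S3, h_S4) = 1
  [-1/4, -1/4, 4/5, -3/20] . (h_S0, h_S2, h_S3, h_S4) = 1
  [-1/4, -1/5, -3/10, 4/5] . (h_S0, h_S2, h_S3, h_S4) = 1

Solving yields:
  h_S0 = 15260/1683
  h_S2 = 14750/1683
  h_S3 = 14480/1683
  h_S4 = 5330/561

Starting state is S2, so the expected hitting time is h_S2 = 14750/1683.

Answer: 14750/1683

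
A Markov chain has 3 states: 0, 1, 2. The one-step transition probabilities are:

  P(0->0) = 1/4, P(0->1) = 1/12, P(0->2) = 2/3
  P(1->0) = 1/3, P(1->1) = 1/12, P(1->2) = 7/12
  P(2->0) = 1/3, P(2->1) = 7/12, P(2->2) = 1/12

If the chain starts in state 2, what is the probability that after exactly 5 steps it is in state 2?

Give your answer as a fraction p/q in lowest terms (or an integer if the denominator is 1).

Computing P^5 by repeated multiplication:
P^1 =
  0: [1/4, 1/12, 2/3]
  1: [1/3, 1/12, 7/12]
  2: [1/3, 7/12, 1/12]
P^2 =
  0: [5/16, 5/12, 13/48]
  1: [11/36, 3/8, 23/72]
  2: [11/36, 1/8, 41/72]
P^3 =
  0: [59/192, 7/32, 91/192]
  1: [133/432, 35/144, 97/216]
  2: [133/432, 53/144, 35/108]
P^4 =
  0: [709/2304, 41/128, 857/2304]
  1: [1595/5184, 133/432, 1993/5184]
  2: [1595/5184, 53/216, 2317/5184]
P^5 =
  0: [8507/27648, 1241/4608, 11695/27648]
  1: [19141/62208, 2857/10368, 25925/62208]
  2: [19141/62208, 3181/10368, 23981/62208]

(P^5)[2 -> 2] = 23981/62208

Answer: 23981/62208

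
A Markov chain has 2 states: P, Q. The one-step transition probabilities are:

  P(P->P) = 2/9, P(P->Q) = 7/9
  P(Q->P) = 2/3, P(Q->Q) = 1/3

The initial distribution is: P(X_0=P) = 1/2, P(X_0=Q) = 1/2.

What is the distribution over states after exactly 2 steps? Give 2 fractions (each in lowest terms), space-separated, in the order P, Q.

Propagating the distribution step by step (d_{t+1} = d_t * P):
d_0 = (P=1/2, Q=1/2)
  d_1[P] = 1/2*2/9 + 1/2*2/3 = 4/9
  d_1[Q] = 1/2*7/9 + 1/2*1/3 = 5/9
d_1 = (P=4/9, Q=5/9)
  d_2[P] = 4/9*2/9 + 5/9*2/3 = 38/81
  d_2[Q] = 4/9*7/9 + 5/9*1/3 = 43/81
d_2 = (P=38/81, Q=43/81)

Answer: 38/81 43/81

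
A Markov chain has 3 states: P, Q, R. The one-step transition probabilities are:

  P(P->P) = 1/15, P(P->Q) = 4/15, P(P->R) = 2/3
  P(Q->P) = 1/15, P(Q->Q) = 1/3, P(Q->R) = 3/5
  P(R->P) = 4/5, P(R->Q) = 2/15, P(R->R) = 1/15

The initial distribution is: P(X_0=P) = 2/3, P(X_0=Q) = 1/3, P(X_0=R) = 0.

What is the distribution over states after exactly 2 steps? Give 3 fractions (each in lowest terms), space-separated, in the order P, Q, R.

Answer: 364/675 1/5 176/675

Derivation:
Propagating the distribution step by step (d_{t+1} = d_t * P):
d_0 = (P=2/3, Q=1/3, R=0)
  d_1[P] = 2/3*1/15 + 1/3*1/15 + 0*4/5 = 1/15
  d_1[Q] = 2/3*4/15 + 1/3*1/3 + 0*2/15 = 13/45
  d_1[R] = 2/3*2/3 + 1/3*3/5 + 0*1/15 = 29/45
d_1 = (P=1/15, Q=13/45, R=29/45)
  d_2[P] = 1/15*1/15 + 13/45*1/15 + 29/45*4/5 = 364/675
  d_2[Q] = 1/15*4/15 + 13/45*1/3 + 29/45*2/15 = 1/5
  d_2[R] = 1/15*2/3 + 13/45*3/5 + 29/45*1/15 = 176/675
d_2 = (P=364/675, Q=1/5, R=176/675)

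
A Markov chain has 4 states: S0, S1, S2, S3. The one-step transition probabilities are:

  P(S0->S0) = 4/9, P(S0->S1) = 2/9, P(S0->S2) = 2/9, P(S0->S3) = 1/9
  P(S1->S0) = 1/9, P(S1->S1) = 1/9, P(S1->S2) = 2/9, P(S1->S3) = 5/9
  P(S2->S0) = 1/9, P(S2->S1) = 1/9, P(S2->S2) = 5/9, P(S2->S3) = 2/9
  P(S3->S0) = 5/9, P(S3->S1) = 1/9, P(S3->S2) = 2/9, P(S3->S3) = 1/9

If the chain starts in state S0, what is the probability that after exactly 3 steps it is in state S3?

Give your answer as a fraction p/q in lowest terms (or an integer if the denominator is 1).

Answer: 157/729

Derivation:
Computing P^3 by repeated multiplication:
P^1 =
  S0: [4/9, 2/9, 2/9, 1/9]
  S1: [1/9, 1/9, 2/9, 5/9]
  S2: [1/9, 1/9, 5/9, 2/9]
  S3: [5/9, 1/9, 2/9, 1/9]
P^2 =
  S0: [25/81, 13/81, 8/27, 19/81]
  S1: [32/81, 10/81, 8/27, 5/27]
  S2: [20/81, 10/81, 11/27, 2/9]
  S3: [28/81, 14/81, 8/27, 5/27]
P^3 =
  S0: [232/729, 106/729, 26/81, 157/729]
  S1: [79/243, 113/729, 26/81, 145/729]
  S2: [71/243, 101/729, 29/81, 154/729]
  S3: [25/81, 109/729, 26/81, 161/729]

(P^3)[S0 -> S3] = 157/729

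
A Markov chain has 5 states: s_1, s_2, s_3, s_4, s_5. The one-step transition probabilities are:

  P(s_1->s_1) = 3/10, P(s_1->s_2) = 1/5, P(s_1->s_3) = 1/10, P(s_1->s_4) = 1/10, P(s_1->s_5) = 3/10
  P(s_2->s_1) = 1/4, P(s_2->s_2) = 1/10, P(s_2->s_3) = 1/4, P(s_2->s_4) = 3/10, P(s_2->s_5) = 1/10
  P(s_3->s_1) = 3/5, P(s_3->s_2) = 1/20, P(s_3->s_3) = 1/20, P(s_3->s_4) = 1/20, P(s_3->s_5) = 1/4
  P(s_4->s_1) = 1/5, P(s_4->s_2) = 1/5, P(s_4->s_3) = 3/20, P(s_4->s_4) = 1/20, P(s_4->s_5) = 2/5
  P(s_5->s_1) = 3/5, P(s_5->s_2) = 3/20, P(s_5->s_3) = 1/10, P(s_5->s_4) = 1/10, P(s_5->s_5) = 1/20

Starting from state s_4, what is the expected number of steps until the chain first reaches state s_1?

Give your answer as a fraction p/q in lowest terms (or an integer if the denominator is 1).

Let h_i = expected steps to first reach s_1 from state i.
Boundary: h_s_1 = 0.
First-step equations for the other states:
  h_s_2 = 1 + 1/4*h_s_1 + 1/10*h_s_2 + 1/4*h_s_3 + 3/10*h_s_4 + 1/10*h_s_5
  h_s_3 = 1 + 3/5*h_s_1 + 1/20*h_s_2 + 1/20*h_s_3 + 1/20*h_s_4 + 1/4*h_s_5
  h_s_4 = 1 + 1/5*h_s_1 + 1/5*h_s_2 + 3/20*h_s_3 + 1/20*h_s_4 + 2/5*h_s_5
  h_s_5 = 1 + 3/5*h_s_1 + 3/20*h_s_2 + 1/10*h_s_3 + 1/10*h_s_4 + 1/20*h_s_5

Substituting h_s_1 = 0 and rearranging gives the linear system (I - Q) h = 1:
  [9/10, -1/4, -3/10, -1/10] . (h_s_2, h_s_3, h_s_4, h_s_5) = 1
  [-1/20, 19/20, -1/20, -1/4] . (h_s_2, h_s_3, h_s_4, h_s_5) = 1
  [-1/5, -3/20, 19/20, -2/5] . (h_s_2, h_s_3, h_s_4, h_s_5) = 1
  [-3/20, -1/10, -1/10, 19/20] . (h_s_2, h_s_3, h_s_4, h_s_5) = 1

Solving yields:
  h_s_2 = 130770/47221
  h_s_3 = 88020/47221
  h_s_4 = 130440/47221
  h_s_5 = 93350/47221

Starting state is s_4, so the expected hitting time is h_s_4 = 130440/47221.

Answer: 130440/47221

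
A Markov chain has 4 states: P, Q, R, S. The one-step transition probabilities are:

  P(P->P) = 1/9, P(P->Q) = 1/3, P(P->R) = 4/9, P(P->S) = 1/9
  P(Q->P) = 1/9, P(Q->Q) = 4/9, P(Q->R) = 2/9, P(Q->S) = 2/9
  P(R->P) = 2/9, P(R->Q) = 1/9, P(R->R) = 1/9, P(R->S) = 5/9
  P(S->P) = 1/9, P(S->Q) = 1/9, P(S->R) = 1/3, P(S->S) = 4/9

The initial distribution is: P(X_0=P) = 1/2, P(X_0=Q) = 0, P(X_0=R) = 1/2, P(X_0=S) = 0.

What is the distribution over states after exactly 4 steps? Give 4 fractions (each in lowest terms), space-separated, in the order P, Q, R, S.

Propagating the distribution step by step (d_{t+1} = d_t * P):
d_0 = (P=1/2, Q=0, R=1/2, S=0)
  d_1[P] = 1/2*1/9 + 0*1/9 + 1/2*2/9 + 0*1/9 = 1/6
  d_1[Q] = 1/2*1/3 + 0*4/9 + 1/2*1/9 + 0*1/9 = 2/9
  d_1[R] = 1/2*4/9 + 0*2/9 + 1/2*1/9 + 0*1/3 = 5/18
  d_1[S] = 1/2*1/9 + 0*2/9 + 1/2*5/9 + 0*4/9 = 1/3
d_1 = (P=1/6, Q=2/9, R=5/18, S=1/3)
  d_2[P] = 1/6*1/9 + 2/9*1/9 + 5/18*2/9 + 1/3*1/9 = 23/162
  d_2[Q] = 1/6*1/3 + 2/9*4/9 + 5/18*1/9 + 1/3*1/9 = 2/9
  d_2[R] = 1/6*4/9 + 2/9*2/9 + 5/18*1/9 + 1/3*1/3 = 43/162
  d_2[S] = 1/6*1/9 + 2/9*2/9 + 5/18*5/9 + 1/3*4/9 = 10/27
d_2 = (P=23/162, Q=2/9, R=43/162, S=10/27)
  d_3[P] = 23/162*1/9 + 2/9*1/9 + 43/162*2/9 + 10/27*1/9 = 205/1458
  d_3[Q] = 23/162*1/3 + 2/9*4/9 + 43/162*1/9 + 10/27*1/9 = 158/729
  d_3[R] = 23/162*4/9 + 2/9*2/9 + 43/162*1/9 + 10/27*1/3 = 43/162
  d_3[S] = 23/162*1/9 + 2/9*2/9 + 43/162*5/9 + 10/27*4/9 = 275/729
d_3 = (P=205/1458, Q=158/729, R=43/162, S=275/729)
  d_4[P] = 205/1458*1/9 + 158/729*1/9 + 43/162*2/9 + 275/729*1/9 = 205/1458
  d_4[Q] = 205/1458*1/3 + 158/729*4/9 + 43/162*1/9 + 275/729*1/9 = 1408/6561
  d_4[R] = 205/1458*4/9 + 158/729*2/9 + 43/162*1/9 + 275/729*1/3 = 1163/4374
  d_4[S] = 205/1458*1/9 + 158/729*2/9 + 43/162*5/9 + 275/729*4/9 = 2486/6561
d_4 = (P=205/1458, Q=1408/6561, R=1163/4374, S=2486/6561)

Answer: 205/1458 1408/6561 1163/4374 2486/6561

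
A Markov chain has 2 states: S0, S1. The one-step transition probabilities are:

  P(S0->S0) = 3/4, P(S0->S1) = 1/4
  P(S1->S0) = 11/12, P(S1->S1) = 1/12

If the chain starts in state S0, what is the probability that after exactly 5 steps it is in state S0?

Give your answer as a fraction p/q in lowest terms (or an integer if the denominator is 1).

Computing P^5 by repeated multiplication:
P^1 =
  S0: [3/4, 1/4]
  S1: [11/12, 1/12]
P^2 =
  S0: [19/24, 5/24]
  S1: [55/72, 17/72]
P^3 =
  S0: [113/144, 31/144]
  S1: [341/432, 91/432]
P^4 =
  S0: [679/864, 185/864]
  S1: [2035/2592, 557/2592]
P^5 =
  S0: [4073/5184, 1111/5184]
  S1: [12221/15552, 3331/15552]

(P^5)[S0 -> S0] = 4073/5184

Answer: 4073/5184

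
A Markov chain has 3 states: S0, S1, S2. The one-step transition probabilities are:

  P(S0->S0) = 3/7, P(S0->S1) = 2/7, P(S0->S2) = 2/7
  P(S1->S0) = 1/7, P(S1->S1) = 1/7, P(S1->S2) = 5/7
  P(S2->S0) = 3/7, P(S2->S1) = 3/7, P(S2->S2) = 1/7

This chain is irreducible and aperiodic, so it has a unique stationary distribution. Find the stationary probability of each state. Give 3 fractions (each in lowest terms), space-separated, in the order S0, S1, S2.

The stationary distribution satisfies pi = pi * P, i.e.:
  pi_S0 = 3/7*pi_S0 + 1/7*pi_S1 + 3/7*pi_S2
  pi_S1 = 2/7*pi_S0 + 1/7*pi_S1 + 3/7*pi_S2
  pi_S2 = 2/7*pi_S0 + 5/7*pi_S1 + 1/7*pi_S2
with normalization: pi_S0 + pi_S1 + pi_S2 = 1.

Using the first 2 balance equations plus normalization, the linear system A*pi = b is:
  [-4/7, 1/7, 3/7] . pi = 0
  [2/7, -6/7, 3/7] . pi = 0
  [1, 1, 1] . pi = 1

Solving yields:
  pi_S0 = 21/61
  pi_S1 = 18/61
  pi_S2 = 22/61

Verification (pi * P):
  21/61*3/7 + 18/61*1/7 + 22/61*3/7 = 21/61 = pi_S0  (ok)
  21/61*2/7 + 18/61*1/7 + 22/61*3/7 = 18/61 = pi_S1  (ok)
  21/61*2/7 + 18/61*5/7 + 22/61*1/7 = 22/61 = pi_S2  (ok)

Answer: 21/61 18/61 22/61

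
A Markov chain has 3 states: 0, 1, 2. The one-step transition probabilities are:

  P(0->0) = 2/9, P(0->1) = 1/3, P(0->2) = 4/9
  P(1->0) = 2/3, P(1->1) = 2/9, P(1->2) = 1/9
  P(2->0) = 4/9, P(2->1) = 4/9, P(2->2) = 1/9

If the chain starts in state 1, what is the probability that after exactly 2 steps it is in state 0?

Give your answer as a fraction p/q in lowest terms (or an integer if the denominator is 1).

Answer: 28/81

Derivation:
Computing P^2 by repeated multiplication:
P^1 =
  0: [2/9, 1/3, 4/9]
  1: [2/3, 2/9, 1/9]
  2: [4/9, 4/9, 1/9]
P^2 =
  0: [38/81, 28/81, 5/27]
  1: [28/81, 26/81, 1/3]
  2: [4/9, 8/27, 7/27]

(P^2)[1 -> 0] = 28/81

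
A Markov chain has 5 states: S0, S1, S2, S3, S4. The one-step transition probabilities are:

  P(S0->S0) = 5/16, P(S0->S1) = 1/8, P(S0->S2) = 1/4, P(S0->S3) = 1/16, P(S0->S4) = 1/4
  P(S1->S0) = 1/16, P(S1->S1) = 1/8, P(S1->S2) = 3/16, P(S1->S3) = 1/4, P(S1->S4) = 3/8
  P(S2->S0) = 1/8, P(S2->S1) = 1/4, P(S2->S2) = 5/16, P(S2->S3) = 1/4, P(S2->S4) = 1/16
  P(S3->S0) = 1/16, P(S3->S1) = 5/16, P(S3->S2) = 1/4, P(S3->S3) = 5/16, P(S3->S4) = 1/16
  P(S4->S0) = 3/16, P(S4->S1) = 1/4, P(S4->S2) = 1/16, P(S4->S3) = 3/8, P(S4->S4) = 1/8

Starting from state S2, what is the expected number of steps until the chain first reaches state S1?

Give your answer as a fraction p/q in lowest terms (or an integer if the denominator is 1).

Let h_i = expected steps to first reach S1 from state i.
Boundary: h_S1 = 0.
First-step equations for the other states:
  h_S0 = 1 + 5/16*h_S0 + 1/8*h_S1 + 1/4*h_S2 + 1/16*h_S3 + 1/4*h_S4
  h_S2 = 1 + 1/8*h_S0 + 1/4*h_S1 + 5/16*h_S2 + 1/4*h_S3 + 1/16*h_S4
  h_S3 = 1 + 1/16*h_S0 + 5/16*h_S1 + 1/4*h_S2 + 5/16*h_S3 + 1/16*h_S4
  h_S4 = 1 + 3/16*h_S0 + 1/4*h_S1 + 1/16*h_S2 + 3/8*h_S3 + 1/8*h_S4

Substituting h_S1 = 0 and rearranging gives the linear system (I - Q) h = 1:
  [11/16, -1/4, -1/16, -1/4] . (h_S0, h_S2, h_S3, h_S4) = 1
  [-1/8, 11/16, -1/4, -1/16] . (h_S0, h_S2, h_S3, h_S4) = 1
  [-1/16, -1/4, 11/16, -1/16] . (h_S0, h_S2, h_S3, h_S4) = 1
  [-3/16, -1/16, -3/8, 7/8] . (h_S0, h_S2, h_S3, h_S4) = 1

Solving yields:
  h_S0 = 17760/3757
  h_S2 = 15152/3757
  h_S3 = 13968/3757
  h_S4 = 15168/3757

Starting state is S2, so the expected hitting time is h_S2 = 15152/3757.

Answer: 15152/3757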